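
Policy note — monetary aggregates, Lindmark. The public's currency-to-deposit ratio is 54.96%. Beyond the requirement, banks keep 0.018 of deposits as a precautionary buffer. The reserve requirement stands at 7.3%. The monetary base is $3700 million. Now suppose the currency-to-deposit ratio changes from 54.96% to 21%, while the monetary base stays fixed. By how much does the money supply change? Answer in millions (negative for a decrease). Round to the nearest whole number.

Initially m₁ = (1 + 0.5496) / (0.073 + 0.018 + 0.5496) ≈ 2.41898, so M₁ = 2.41898 × 3700 = 8950.226 million.
After the change m₂ = (1 + 0.21) / (0.073 + 0.018 + 0.21) ≈ 4.01993, so M₂ = 4.01993 × 3700 = 14873.741 million.
ΔM = M₂ − M₁ = 14873.741 − 8950.226 = 5923.515 million.

$5924 million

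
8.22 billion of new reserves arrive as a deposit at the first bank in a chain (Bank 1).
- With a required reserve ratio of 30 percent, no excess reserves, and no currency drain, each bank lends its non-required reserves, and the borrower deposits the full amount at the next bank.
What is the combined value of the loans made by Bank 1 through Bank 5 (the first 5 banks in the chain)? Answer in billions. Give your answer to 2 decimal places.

Bank i lends (1 − rr)^i of the original deposit: Bank 1 lends 8.22·0.7000 = 5.7540, Bank 2 lends 8.22·0.7000² = 4.0278, and so on.
Summing a geometric series: total = 8.22·[0.7000·(1 − 0.7000^5) / (1 − 0.7000)] ≈ 15.9564 billion.

15.96 billion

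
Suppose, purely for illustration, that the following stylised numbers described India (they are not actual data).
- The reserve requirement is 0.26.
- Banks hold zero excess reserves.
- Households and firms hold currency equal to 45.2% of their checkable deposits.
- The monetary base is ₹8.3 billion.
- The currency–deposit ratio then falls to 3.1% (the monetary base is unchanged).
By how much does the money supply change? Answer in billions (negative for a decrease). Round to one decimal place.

Initially m₁ = (1 + 0.452) / (0.26 + 0.452) ≈ 2.0393, so M₁ = 2.0393 × 8.3 ≈ 16.9262 billion.
After the change m₂ = (1 + 0.031) / (0.26 + 0.031) ≈ 3.5430, so M₂ = 3.5430 × 8.3 = 29.4069 billion.
ΔM = M₂ − M₁ = 29.4069 − 16.9262 = 12.4807 billion.

₹12.5 billion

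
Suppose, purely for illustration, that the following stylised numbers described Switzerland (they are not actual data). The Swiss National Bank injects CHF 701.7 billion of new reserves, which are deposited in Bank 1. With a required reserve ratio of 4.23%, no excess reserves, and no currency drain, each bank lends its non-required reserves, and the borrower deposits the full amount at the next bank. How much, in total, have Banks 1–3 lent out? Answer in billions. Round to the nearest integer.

Bank i lends (1 − rr)^i of the original deposit: Bank 1 lends 701.7·0.9577 ≈ 672.0181, Bank 2 lends 701.7·0.9577² ≈ 643.5917, and so on.
Summing a geometric series: total = 701.7·[0.9577·(1 − 0.9577^3) / (1 − 0.9577)] ≈ 1931.9776 billion.

CHF 1932 billion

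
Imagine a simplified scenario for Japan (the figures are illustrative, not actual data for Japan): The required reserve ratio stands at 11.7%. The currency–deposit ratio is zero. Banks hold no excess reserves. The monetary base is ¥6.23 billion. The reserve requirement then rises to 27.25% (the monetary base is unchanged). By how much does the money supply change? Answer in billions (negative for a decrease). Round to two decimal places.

Initially m₁ = 1 / (0.117) ≈ 8.5470, so M₁ = 8.5470 × 6.23 ≈ 53.2478 billion.
After the change m₂ = 1 / (0.2725) ≈ 3.6697, so M₂ = 3.6697 × 6.23 ≈ 22.8622 billion.
ΔM = M₂ − M₁ = 22.8622 − 53.2478 = -30.3856 billion.

-30.39 billion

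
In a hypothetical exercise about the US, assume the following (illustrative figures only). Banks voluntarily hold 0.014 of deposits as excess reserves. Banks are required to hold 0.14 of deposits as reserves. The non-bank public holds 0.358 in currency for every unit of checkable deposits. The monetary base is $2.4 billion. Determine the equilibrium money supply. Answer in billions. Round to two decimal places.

The money multiplier is m = (1 + c) / (rr + e + c) = (1 + 0.358) / (0.14 + 0.014 + 0.358) ≈ 2.6523.
So M = m × MB = 2.6523 × 2.4 ≈ 6.3655 billion.

$6.37 billion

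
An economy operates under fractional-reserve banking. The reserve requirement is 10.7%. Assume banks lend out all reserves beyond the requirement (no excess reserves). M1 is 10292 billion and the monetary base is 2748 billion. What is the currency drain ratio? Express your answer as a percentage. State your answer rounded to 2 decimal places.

Using m = M/MB = 10292/2748 ≈ 3.745269. From m = (1 + c)/(c + rr + e), rearranging gives 1 + c = m·(c + rr + e), so c·(1 − m) = m·(rr + e) − 1.
Hence c = [m·(rr + e) − 1]/(1 − m) = [3.745269 × (0.107 + 0) − 1] / (1 − 3.745269) ≈ 0.218287.

21.83%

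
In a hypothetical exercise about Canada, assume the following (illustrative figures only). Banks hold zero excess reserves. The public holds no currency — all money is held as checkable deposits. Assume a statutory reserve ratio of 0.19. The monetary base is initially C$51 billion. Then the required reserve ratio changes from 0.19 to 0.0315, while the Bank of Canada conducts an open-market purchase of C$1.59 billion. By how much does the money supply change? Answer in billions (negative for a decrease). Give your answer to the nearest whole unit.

Before: m₁ = 1 / (0.19) ≈ 5.2632, MB₁ = 51, so M₁ = 5.2632 × 51 = 268.4232 billion.
After: m₂ = 1 / (0.0315) ≈ 31.7460, MB₂ = 51 + 1.59 = 52.59, so M₂ = 31.7460 × 52.59 ≈ 1669.5221 billion.
ΔM = M₂ − M₁ = 1669.5221 − 268.4232 = 1401.0989 billion.

C$1401 billion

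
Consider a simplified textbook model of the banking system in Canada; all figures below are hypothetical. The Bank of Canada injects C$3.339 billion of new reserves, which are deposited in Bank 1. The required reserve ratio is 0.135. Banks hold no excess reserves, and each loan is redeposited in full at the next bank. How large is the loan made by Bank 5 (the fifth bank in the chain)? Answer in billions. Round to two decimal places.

Each bank lends a fraction (1 − rr) = 0.8650 of the deposit it receives, so Bank 5 receives 3.339·0.8650^4 and lends 3.339·0.8650^5 ≈ 1.6170 billion.

C$1.62 billion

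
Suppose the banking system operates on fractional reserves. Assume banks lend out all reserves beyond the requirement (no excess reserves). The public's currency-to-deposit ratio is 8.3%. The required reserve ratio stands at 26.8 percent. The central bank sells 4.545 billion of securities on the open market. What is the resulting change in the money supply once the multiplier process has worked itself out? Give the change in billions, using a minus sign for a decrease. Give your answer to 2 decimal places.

The money multiplier is m = (1 + c) / (rr + c) = (1 + 0.083) / (0.268 + 0.083) ≈ 3.0855.
The sale removes 4.545 billion of base, so ΔM = m × ΔMB = 3.0855 × (−4.545) ≈ -14.0236 billion.

-14.02 billion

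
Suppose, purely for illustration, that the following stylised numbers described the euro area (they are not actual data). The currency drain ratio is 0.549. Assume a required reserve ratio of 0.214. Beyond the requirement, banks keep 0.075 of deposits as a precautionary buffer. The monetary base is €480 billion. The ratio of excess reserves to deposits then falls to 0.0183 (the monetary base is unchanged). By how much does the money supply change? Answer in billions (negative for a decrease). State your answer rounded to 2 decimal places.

Initially m₁ = (1 + 0.549) / (0.214 + 0.075 + 0.549) ≈ 1.848449, so M₁ = 1.848449 × 480 ≈ 887.2555 billion.
After the change m₂ = (1 + 0.549) / (0.214 + 0.0183 + 0.549) ≈ 1.982593, so M₂ = 1.982593 × 480 ≈ 951.6446 billion.
ΔM = M₂ − M₁ = 951.6446 − 887.2555 = 64.3891 billion.

€64.39 billion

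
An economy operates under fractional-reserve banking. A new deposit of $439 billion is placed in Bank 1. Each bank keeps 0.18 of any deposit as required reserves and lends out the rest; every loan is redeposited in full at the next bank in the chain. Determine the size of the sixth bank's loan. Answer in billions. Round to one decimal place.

$133.5 billion

Each bank lends a fraction (1 − rr) = 0.8200 of the deposit it receives, so Bank 6 receives 439·0.8200^5 and lends 439·0.8200^6 ≈ 133.4589 billion.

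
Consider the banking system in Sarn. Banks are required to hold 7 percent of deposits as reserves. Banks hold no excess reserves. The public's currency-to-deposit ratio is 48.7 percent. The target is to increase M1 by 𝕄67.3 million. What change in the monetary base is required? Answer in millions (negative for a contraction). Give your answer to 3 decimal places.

𝕄25.209 million

The money multiplier is m = (1 + c) / (rr + c) = (1 + 0.487) / (0.07 + 0.487) ≈ 2.669659.
ΔMB = ΔM / m = (+67.3) / 2.669659 ≈ 25.2092 million.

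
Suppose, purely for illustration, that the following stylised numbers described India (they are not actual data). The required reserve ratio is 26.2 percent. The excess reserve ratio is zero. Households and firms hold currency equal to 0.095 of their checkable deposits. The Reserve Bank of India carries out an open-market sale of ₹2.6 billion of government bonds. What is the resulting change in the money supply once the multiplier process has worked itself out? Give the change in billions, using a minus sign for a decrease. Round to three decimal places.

The money multiplier is m = (1 + c) / (rr + c) = (1 + 0.095) / (0.262 + 0.095) ≈ 3.06723.
The sale removes 2.6 billion of base, so ΔM = m × ΔMB = 3.06723 × (−2.6) ≈ -7.9748 billion.

-7.975 billion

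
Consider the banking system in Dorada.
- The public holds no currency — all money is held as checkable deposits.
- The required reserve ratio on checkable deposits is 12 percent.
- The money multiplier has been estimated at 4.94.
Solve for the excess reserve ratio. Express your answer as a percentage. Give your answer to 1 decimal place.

Using m = 4.94. Since m = (1 + c)/(c + rr + e), the denominator satisfies c + rr + e = (1 + c)/m = (1 + 0) / 4.94 ≈ 0.202429.
With c = 0 and rr = 0.12, the excess reserve ratio is 0.202429 − 0 − 0.12 = 0.082429.

8.2%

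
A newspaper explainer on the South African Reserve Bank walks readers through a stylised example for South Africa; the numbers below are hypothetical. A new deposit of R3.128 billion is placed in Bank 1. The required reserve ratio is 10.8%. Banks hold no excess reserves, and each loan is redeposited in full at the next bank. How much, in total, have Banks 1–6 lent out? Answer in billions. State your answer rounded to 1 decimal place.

Bank i lends (1 − rr)^i of the original deposit: Bank 1 lends 3.128·0.8920 ≈ 2.7902, Bank 2 lends 3.128·0.8920² ≈ 2.4888, and so on.
Summing a geometric series: total = 3.128·[0.8920·(1 − 0.8920^6) / (1 − 0.8920)] ≈ 12.8214 billion.

R12.8 billion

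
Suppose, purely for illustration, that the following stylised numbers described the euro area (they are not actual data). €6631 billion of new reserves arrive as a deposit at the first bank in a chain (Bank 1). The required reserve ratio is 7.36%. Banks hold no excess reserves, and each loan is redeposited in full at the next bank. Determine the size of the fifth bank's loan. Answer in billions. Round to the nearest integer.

€4525 billion

Each bank lends a fraction (1 − rr) = 0.9264 of the deposit it receives, so Bank 5 receives 6631·0.9264^4 and lends 6631·0.9264^5 ≈ 4524.5122 billion.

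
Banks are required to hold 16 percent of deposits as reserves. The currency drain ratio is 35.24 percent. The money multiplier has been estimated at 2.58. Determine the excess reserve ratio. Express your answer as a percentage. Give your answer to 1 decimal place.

Using m = 2.58. Since m = (1 + c)/(c + rr + e), the denominator satisfies c + rr + e = (1 + c)/m = (1 + 0.3524) / 2.58 ≈ 0.524186.
With c = 0.3524 and rr = 0.16, the excess reserve ratio is 0.524186 − 0.3524 − 0.16 = 0.011786.

1.2%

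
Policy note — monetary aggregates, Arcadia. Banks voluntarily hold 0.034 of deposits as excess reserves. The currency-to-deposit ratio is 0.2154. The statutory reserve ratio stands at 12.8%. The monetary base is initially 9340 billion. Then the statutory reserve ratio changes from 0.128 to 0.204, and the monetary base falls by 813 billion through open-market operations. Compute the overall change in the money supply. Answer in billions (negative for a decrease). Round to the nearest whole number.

Before: m₁ = (1 + 0.2154) / (0.128 + 0.034 + 0.2154) ≈ 3.22046, MB₁ = 9340, so M₁ = 3.22046 × 9340 = 30079.0964 billion.
After: m₂ = (1 + 0.2154) / (0.204 + 0.034 + 0.2154) ≈ 2.68064, MB₂ = 9340 − 813 = 8527, so M₂ = 2.68064 × 8527 ≈ 22857.8173 billion.
ΔM = M₂ − M₁ = 22857.8173 − 30079.0964 = -7221.2791 billion.

-7221 billion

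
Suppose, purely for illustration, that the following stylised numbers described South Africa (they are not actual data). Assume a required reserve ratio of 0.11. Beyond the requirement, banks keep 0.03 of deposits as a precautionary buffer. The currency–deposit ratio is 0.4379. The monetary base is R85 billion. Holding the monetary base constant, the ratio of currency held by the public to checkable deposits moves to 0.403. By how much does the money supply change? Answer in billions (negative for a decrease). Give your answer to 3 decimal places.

Initially m₁ = (1 + 0.4379) / (0.11 + 0.03 + 0.4379) ≈ 2.488147, so M₁ = 2.488147 × 85 ≈ 211.4925 billion.
After the change m₂ = (1 + 0.403) / (0.11 + 0.03 + 0.403) ≈ 2.583794, so M₂ = 2.583794 × 85 ≈ 219.6225 billion.
ΔM = M₂ − M₁ = 219.6225 − 211.4925 = 8.13 billion.

R8.130 billion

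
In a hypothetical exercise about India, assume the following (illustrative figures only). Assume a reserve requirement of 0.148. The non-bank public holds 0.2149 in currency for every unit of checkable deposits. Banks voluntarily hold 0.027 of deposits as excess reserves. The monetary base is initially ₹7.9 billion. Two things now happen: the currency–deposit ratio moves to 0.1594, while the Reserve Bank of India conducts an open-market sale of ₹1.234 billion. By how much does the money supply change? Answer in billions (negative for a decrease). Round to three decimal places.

-1.504 billion

Before: m₁ = (1 + 0.2149) / (0.148 + 0.027 + 0.2149) ≈ 3.11593, MB₁ = 7.9, so M₁ = 3.11593 × 7.9 ≈ 24.6158 billion.
After: m₂ = (1 + 0.1594) / (0.148 + 0.027 + 0.1594) ≈ 3.46711, MB₂ = 7.9 − 1.234 = 6.666, so M₂ = 3.46711 × 6.666 ≈ 23.1118 billion.
ΔM = M₂ − M₁ = 23.1118 − 24.6158 = -1.504 billion.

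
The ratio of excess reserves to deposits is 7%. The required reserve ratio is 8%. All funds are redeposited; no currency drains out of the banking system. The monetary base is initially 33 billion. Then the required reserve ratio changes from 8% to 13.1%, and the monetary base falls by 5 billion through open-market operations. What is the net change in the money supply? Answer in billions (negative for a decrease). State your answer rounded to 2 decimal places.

Before: m₁ = 1 / (0.08 + 0.07) ≈ 6.66667, MB₁ = 33, so M₁ = 6.66667 × 33 ≈ 220.0001 billion.
After: m₂ = 1 / (0.131 + 0.07) ≈ 4.97512, MB₂ = 33 − 5 = 28, so M₂ = 4.97512 × 28 ≈ 139.3034 billion.
ΔM = M₂ − M₁ = 139.3034 − 220.0001 = -80.6967 billion.

-80.70 billion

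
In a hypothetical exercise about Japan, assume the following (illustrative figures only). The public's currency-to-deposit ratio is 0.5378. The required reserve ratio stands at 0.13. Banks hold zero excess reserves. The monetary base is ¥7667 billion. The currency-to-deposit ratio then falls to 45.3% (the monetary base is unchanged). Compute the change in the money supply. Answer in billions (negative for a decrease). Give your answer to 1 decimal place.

¥1452.9 billion

Initially m₁ = (1 + 0.5378) / (0.13 + 0.5378) ≈ 2.302785, so M₁ = 2.302785 × 7667 ≈ 17655.4526 billion.
After the change m₂ = (1 + 0.453) / (0.13 + 0.453) ≈ 2.492281, so M₂ = 2.492281 × 7667 ≈ 19108.3184 billion.
ΔM = M₂ − M₁ = 19108.3184 − 17655.4526 = 1452.8658 billion.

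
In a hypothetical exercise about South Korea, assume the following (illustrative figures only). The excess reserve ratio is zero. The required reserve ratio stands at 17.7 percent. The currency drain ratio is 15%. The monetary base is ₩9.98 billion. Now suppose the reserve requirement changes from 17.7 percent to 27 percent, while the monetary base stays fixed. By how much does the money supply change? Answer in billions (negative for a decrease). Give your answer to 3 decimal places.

-7.772 billion

Initially m₁ = (1 + 0.15) / (0.177 + 0.15) ≈ 3.51682, so M₁ = 3.51682 × 9.98 ≈ 35.0979 billion.
After the change m₂ = (1 + 0.15) / (0.27 + 0.15) ≈ 2.73810, so M₂ = 2.73810 × 9.98 ≈ 27.3262 billion.
ΔM = M₂ − M₁ = 27.3262 − 35.0979 = -7.7717 billion.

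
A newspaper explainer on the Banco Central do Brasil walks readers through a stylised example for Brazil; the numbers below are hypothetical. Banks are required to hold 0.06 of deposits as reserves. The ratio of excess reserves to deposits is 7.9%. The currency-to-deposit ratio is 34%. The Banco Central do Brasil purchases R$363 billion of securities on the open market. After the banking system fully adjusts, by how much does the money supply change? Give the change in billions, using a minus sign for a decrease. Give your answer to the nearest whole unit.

R$1015 billion

The money multiplier is m = (1 + c) / (rr + e + c) = (1 + 0.34) / (0.06 + 0.079 + 0.34) ≈ 2.7975.
The purchase adds 363 billion of base, so ΔM = m × ΔMB = 2.7975 × (+363) = 1015.4925 billion.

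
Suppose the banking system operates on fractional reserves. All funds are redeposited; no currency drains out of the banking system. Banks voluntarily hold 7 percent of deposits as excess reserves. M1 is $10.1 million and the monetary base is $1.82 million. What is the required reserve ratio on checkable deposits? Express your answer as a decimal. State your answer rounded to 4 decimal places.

0.1102

Using m = M/MB = 10.1/1.82 ≈ 5.549451. Since m = (1 + c)/(c + rr + e), the denominator satisfies c + rr + e = (1 + c)/m = (1 + 0) / 5.549451 ≈ 0.180198.
With c = 0 and e = 0.07, the required reserve ratio on checkable deposits is 0.180198 − 0 − 0.07 = 0.110198.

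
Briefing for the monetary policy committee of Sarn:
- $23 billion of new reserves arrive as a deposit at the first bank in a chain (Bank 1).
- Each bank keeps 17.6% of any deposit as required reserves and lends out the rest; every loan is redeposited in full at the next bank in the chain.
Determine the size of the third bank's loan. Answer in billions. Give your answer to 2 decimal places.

Each bank lends a fraction (1 − rr) = 0.8240 of the deposit it receives, so Bank 3 receives 23·0.8240^2 and lends 23·0.8240^3 ≈ 12.8680 billion.

$12.87 billion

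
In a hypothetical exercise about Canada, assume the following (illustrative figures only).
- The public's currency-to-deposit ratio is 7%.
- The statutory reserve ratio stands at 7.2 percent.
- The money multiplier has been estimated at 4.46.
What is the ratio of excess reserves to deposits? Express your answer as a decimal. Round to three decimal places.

0.098

Using m = 4.46. Since m = (1 + c)/(c + rr + e), the denominator satisfies c + rr + e = (1 + c)/m = (1 + 0.07) / 4.46 ≈ 0.239910.
With c = 0.07 and rr = 0.072, the ratio of excess reserves to deposits is 0.239910 − 0.07 − 0.072 = 0.09791.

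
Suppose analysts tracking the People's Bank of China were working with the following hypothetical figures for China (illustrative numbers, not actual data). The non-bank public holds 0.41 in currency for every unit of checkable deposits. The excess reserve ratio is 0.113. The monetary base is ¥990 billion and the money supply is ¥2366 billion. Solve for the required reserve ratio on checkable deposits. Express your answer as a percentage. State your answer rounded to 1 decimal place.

6.7%

Using m = M/MB = 2366/990 ≈ 2.389899. Since m = (1 + c)/(c + rr + e), the denominator satisfies c + rr + e = (1 + c)/m = (1 + 0.41) / 2.389899 ≈ 0.589983.
With c = 0.41 and e = 0.113, the required reserve ratio on checkable deposits is 0.589983 − 0.41 − 0.113 = 0.066983.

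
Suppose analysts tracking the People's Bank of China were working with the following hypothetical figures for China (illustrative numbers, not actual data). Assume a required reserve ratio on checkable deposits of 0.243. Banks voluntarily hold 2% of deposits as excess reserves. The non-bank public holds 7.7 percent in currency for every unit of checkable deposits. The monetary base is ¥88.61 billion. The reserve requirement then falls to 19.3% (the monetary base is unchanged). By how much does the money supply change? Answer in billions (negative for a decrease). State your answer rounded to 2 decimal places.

Initially m₁ = (1 + 0.077) / (0.243 + 0.02 + 0.077) ≈ 3.16765, so M₁ = 3.16765 × 88.61 ≈ 280.6855 billion.
After the change m₂ = (1 + 0.077) / (0.193 + 0.02 + 0.077) ≈ 3.71379, so M₂ = 3.71379 × 88.61 ≈ 329.0789 billion.
ΔM = M₂ − M₁ = 329.0789 − 280.6855 = 48.3934 billion.

¥48.39 billion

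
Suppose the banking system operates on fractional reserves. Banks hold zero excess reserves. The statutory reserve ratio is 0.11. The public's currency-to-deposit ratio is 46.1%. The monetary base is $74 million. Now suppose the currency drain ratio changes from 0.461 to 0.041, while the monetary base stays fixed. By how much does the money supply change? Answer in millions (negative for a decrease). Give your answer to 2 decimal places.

Initially m₁ = (1 + 0.461) / (0.11 + 0.461) ≈ 2.55867, so M₁ = 2.55867 × 74 ≈ 189.3416 million.
After the change m₂ = (1 + 0.041) / (0.11 + 0.041) ≈ 6.89404, so M₂ = 6.89404 × 74 ≈ 510.159 million.
ΔM = M₂ − M₁ = 510.159 − 189.3416 = 320.8174 million.

$320.82 million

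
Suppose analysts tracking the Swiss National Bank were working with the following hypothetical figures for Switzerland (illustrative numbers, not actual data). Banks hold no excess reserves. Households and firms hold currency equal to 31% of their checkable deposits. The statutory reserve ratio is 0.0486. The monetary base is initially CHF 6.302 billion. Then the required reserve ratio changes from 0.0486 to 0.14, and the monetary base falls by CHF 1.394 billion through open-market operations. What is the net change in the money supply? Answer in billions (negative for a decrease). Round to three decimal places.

-8.734 billion

Before: m₁ = (1 + 0.31) / (0.0486 + 0.31) ≈ 3.65310, MB₁ = 6.302, so M₁ = 3.65310 × 6.302 ≈ 23.0218 billion.
After: m₂ = (1 + 0.31) / (0.14 + 0.31) ≈ 2.91111, MB₂ = 6.302 − 1.394 = 4.908, so M₂ = 2.91111 × 4.908 ≈ 14.2877 billion.
ΔM = M₂ − M₁ = 14.2877 − 23.0218 = -8.7341 billion.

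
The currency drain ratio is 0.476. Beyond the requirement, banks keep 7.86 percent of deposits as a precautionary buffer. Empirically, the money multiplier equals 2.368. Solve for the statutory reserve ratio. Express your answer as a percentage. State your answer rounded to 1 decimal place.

Using m = 2.368. Since m = (1 + c)/(c + rr + e), the denominator satisfies c + rr + e = (1 + c)/m = (1 + 0.476) / 2.368 ≈ 0.623311.
With c = 0.476 and e = 0.0786, the statutory reserve ratio is 0.623311 − 0.476 − 0.0786 = 0.068711.

6.9%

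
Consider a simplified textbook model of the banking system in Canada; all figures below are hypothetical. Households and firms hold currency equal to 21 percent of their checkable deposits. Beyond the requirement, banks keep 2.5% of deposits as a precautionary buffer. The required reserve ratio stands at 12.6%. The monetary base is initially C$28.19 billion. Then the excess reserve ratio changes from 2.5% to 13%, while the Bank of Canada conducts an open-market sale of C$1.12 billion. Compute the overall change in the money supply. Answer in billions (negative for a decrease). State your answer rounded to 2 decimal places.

-24.20 billion

Before: m₁ = (1 + 0.21) / (0.126 + 0.025 + 0.21) ≈ 3.35180, MB₁ = 28.19, so M₁ = 3.35180 × 28.19 ≈ 94.4872 billion.
After: m₂ = (1 + 0.21) / (0.126 + 0.13 + 0.21) ≈ 2.59657, MB₂ = 28.19 − 1.12 = 27.07, so M₂ = 2.59657 × 27.07 ≈ 70.2891 billion.
ΔM = M₂ − M₁ = 70.2891 − 94.4872 = -24.1981 billion.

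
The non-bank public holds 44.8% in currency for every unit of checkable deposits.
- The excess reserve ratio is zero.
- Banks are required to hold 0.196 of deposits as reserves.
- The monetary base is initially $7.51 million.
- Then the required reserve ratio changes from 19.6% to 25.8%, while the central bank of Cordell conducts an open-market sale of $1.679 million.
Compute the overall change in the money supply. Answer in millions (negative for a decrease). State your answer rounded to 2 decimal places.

Before: m₁ = (1 + 0.448) / (0.196 + 0.448) ≈ 2.2484, MB₁ = 7.51, so M₁ = 2.2484 × 7.51 ≈ 16.8855 million.
After: m₂ = (1 + 0.448) / (0.258 + 0.448) ≈ 2.0510, MB₂ = 7.51 − 1.679 = 5.831, so M₂ = 2.0510 × 5.831 ≈ 11.9594 million.
ΔM = M₂ − M₁ = 11.9594 − 16.8855 = -4.9261 million.

-4.93 million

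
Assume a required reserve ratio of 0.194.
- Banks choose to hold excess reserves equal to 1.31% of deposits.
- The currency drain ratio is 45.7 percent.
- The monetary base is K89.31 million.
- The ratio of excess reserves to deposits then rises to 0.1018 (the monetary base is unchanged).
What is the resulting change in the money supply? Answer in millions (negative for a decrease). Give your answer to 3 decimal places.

Initially m₁ = (1 + 0.457) / (0.194 + 0.0131 + 0.457) ≈ 2.193947, so M₁ = 2.193947 × 89.31 ≈ 195.9414 million.
After the change m₂ = (1 + 0.457) / (0.194 + 0.1018 + 0.457) ≈ 1.935441, so M₂ = 1.935441 × 89.31 ≈ 172.8542 million.
ΔM = M₂ − M₁ = 172.8542 − 195.9414 = -23.0872 million.

-23.087 million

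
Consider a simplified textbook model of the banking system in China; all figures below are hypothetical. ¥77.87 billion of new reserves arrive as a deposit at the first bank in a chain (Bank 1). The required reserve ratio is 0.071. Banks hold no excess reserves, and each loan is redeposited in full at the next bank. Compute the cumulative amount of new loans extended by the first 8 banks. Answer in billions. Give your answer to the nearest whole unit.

Bank i lends (1 − rr)^i of the original deposit: Bank 1 lends 77.87·0.9290 ≈ 72.3412, Bank 2 lends 77.87·0.9290² ≈ 67.2050, and so on.
Summing a geometric series: total = 77.87·[0.9290·(1 − 0.9290^8) / (1 − 0.9290)] ≈ 453.6241 billion.

¥454 billion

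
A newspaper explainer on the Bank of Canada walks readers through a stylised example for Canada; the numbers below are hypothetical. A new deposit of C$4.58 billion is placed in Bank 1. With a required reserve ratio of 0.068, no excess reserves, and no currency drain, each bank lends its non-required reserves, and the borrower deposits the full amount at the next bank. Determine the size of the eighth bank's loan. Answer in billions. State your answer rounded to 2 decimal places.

Each bank lends a fraction (1 − rr) = 0.9320 of the deposit it receives, so Bank 8 receives 4.58·0.9320^7 and lends 4.58·0.9320^8 ≈ 2.6073 billion.

C$2.61 billion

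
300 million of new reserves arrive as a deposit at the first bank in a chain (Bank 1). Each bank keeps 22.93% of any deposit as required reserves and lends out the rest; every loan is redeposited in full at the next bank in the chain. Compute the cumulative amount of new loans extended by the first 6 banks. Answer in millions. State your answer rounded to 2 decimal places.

797.02 million

Bank i lends (1 − rr)^i of the original deposit: Bank 1 lends 300·0.7707 = 231.2100, Bank 2 lends 300·0.7707² ≈ 178.1935, and so on.
Summing a geometric series: total = 300·[0.7707·(1 − 0.7707^6) / (1 − 0.7707)] ≈ 797.0223 million.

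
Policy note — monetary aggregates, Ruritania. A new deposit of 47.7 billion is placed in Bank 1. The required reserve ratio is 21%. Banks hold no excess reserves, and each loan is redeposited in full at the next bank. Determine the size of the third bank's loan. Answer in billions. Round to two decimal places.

23.52 billion

Each bank lends a fraction (1 − rr) = 0.7900 of the deposit it receives, so Bank 3 receives 47.7·0.7900^2 and lends 47.7·0.7900^3 ≈ 23.5180 billion.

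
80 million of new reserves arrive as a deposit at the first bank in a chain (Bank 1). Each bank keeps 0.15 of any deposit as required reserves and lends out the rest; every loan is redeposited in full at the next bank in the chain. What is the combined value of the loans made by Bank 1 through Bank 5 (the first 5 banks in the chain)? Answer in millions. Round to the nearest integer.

252 million

Bank i lends (1 − rr)^i of the original deposit: Bank 1 lends 80·0.8500 = 68.0000, Bank 2 lends 80·0.8500² = 57.8000, and so on.
Summing a geometric series: total = 80·[0.8500·(1 − 0.8500^5) / (1 − 0.8500)] ≈ 252.1869 million.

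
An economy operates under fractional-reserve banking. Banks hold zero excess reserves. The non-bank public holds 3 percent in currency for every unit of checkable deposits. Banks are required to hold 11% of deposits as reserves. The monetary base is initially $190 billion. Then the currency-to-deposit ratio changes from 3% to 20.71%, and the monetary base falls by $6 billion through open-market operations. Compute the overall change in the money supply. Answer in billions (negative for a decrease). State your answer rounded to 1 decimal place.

Before: m₁ = (1 + 0.03) / (0.11 + 0.03) ≈ 7.35714, MB₁ = 190, so M₁ = 7.35714 × 190 = 1397.8566 billion.
After: m₂ = (1 + 0.2071) / (0.11 + 0.2071) ≈ 3.80669, MB₂ = 190 − 6 = 184, so M₂ = 3.80669 × 184 ≈ 700.431 billion.
ΔM = M₂ − M₁ = 700.431 − 1397.8566 = -697.4256 billion.

-697.4 billion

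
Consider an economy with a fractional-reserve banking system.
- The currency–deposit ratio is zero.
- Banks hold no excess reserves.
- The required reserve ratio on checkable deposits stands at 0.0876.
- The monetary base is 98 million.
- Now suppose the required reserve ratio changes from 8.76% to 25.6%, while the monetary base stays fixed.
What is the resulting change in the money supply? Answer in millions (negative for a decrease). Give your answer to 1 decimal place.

-735.9 million

Initially m₁ = 1 / (0.0876) ≈ 11.4155, so M₁ = 11.4155 × 98 = 1118.719 million.
After the change m₂ = 1 / (0.256) ≈ 3.9062, so M₂ = 3.9062 × 98 = 382.8076 million.
ΔM = M₂ − M₁ = 382.8076 − 1118.719 = -735.9114 million.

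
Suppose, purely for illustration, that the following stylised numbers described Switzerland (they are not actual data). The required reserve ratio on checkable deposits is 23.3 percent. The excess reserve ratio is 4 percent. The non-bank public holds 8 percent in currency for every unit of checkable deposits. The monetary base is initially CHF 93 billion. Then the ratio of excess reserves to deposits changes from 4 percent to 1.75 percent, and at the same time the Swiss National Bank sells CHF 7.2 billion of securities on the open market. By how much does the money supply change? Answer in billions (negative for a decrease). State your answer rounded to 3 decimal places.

Before: m₁ = (1 + 0.08) / (0.233 + 0.04 + 0.08) ≈ 3.059490, MB₁ = 93, so M₁ = 3.059490 × 93 ≈ 284.5326 billion.
After: m₂ = (1 + 0.08) / (0.233 + 0.0175 + 0.08) ≈ 3.267776, MB₂ = 93 − 7.2 = 85.8, so M₂ = 3.267776 × 85.8 ≈ 280.3752 billion.
ΔM = M₂ − M₁ = 280.3752 − 284.5326 = -4.1574 billion.

-4.157 billion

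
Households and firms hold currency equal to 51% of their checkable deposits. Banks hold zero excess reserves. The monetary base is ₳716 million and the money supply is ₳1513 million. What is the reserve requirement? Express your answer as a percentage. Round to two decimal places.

Using m = M/MB = 1513/716 ≈ 2.113128. Since m = (1 + c)/(c + rr + e), the denominator satisfies c + rr + e = (1 + c)/m = (1 + 0.51) / 2.113128 ≈ 0.714580.
With c = 0.51 and e = 0, the reserve requirement is 0.714580 − 0.51 − 0 = 0.20458.

20.46%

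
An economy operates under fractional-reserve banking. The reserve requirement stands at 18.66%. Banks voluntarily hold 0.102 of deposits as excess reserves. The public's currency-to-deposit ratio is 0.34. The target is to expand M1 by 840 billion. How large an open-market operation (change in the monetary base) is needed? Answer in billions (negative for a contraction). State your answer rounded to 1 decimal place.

394.0 billion

The money multiplier is m = (1 + c) / (rr + e + c) = (1 + 0.34) / (0.1866 + 0.102 + 0.34) ≈ 2.13172.
ΔMB = ΔM / m = (+840) / 2.13172 ≈ 394.048 billion.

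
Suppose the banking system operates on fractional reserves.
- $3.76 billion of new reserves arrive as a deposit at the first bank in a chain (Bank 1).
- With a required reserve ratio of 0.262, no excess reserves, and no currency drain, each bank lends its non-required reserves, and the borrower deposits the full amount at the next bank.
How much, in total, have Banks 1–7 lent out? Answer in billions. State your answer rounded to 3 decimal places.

Bank i lends (1 − rr)^i of the original deposit: Bank 1 lends 3.76·0.7380 ≈ 2.7749, Bank 2 lends 3.76·0.7380² ≈ 2.0479, and so on.
Summing a geometric series: total = 3.76·[0.7380·(1 − 0.7380^7) / (1 − 0.7380)] ≈ 9.3283 billion.

$9.328 billion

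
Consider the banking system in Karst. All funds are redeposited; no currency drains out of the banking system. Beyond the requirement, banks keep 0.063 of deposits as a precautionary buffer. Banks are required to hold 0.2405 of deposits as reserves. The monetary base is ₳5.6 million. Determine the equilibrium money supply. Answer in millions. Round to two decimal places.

₳18.45 million

The money multiplier is m = 1 / (rr + e) = 1 / (0.2405 + 0.063) ≈ 3.2949.
So M = m × MB = 3.2949 × 5.6 ≈ 18.4514 million.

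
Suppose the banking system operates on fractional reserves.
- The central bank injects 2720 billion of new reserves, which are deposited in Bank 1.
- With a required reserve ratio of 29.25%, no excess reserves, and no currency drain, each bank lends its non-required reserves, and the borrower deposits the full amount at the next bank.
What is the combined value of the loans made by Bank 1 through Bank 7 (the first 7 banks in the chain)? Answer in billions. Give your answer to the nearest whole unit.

Bank i lends (1 − rr)^i of the original deposit: Bank 1 lends 2720·0.7075 = 1924.4000, Bank 2 lends 2720·0.7075² = 1361.5130, and so on.
Summing a geometric series: total = 2720·[0.7075·(1 − 0.7075^7) / (1 − 0.7075)] ≈ 5995.3581 billion.

5995 billion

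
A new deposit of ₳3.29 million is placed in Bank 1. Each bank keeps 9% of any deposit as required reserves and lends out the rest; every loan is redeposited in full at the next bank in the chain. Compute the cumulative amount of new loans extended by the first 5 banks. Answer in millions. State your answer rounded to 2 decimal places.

₳12.51 million

Bank i lends (1 − rr)^i of the original deposit: Bank 1 lends 3.29·0.9100 = 2.9939, Bank 2 lends 3.29·0.9100² ≈ 2.7244, and so on.
Summing a geometric series: total = 3.29·[0.9100·(1 − 0.9100^5) / (1 − 0.9100)] ≈ 12.5068 million.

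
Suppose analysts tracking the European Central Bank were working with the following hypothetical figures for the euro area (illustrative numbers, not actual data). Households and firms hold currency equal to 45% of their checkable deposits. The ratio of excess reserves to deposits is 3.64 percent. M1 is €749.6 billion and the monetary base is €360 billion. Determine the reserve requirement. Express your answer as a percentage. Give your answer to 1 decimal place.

Using m = M/MB = 749.6/360 ≈ 2.082222. Since m = (1 + c)/(c + rr + e), the denominator satisfies c + rr + e = (1 + c)/m = (1 + 0.45) / 2.082222 ≈ 0.696371.
With c = 0.45 and e = 0.0364, the reserve requirement is 0.696371 − 0.45 − 0.0364 = 0.209971.

21.0%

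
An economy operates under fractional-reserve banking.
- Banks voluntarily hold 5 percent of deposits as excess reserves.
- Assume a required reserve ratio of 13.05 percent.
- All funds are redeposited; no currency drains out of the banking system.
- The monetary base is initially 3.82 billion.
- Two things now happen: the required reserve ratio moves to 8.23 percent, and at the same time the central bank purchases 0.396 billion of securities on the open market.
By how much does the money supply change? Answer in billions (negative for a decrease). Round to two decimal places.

Before: m₁ = 1 / (0.1305 + 0.05) ≈ 5.5402, MB₁ = 3.82, so M₁ = 5.5402 × 3.82 ≈ 21.1636 billion.
After: m₂ = 1 / (0.0823 + 0.05) ≈ 7.5586, MB₂ = 3.82 + 0.396 = 4.216, so M₂ = 7.5586 × 4.216 ≈ 31.8671 billion.
ΔM = M₂ − M₁ = 31.8671 − 21.1636 = 10.7035 billion.

10.70 billion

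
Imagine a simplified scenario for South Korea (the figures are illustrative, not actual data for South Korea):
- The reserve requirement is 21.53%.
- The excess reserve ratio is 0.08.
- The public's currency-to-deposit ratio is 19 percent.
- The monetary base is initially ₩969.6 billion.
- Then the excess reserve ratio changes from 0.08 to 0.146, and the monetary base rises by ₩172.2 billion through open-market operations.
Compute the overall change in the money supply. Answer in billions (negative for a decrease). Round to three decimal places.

₩87.067 billion

Before: m₁ = (1 + 0.19) / (0.2153 + 0.08 + 0.19) ≈ 2.4520915, MB₁ = 969.6, so M₁ = 2.4520915 × 969.6 ≈ 2377.5479 billion.
After: m₂ = (1 + 0.19) / (0.2153 + 0.146 + 0.19) ≈ 2.1585344, MB₂ = 969.6 + 172.2 = 1141.8, so M₂ = 2.1585344 × 1141.8 ≈ 2464.6146 billion.
ΔM = M₂ − M₁ = 2464.6146 − 2377.5479 = 87.0667 billion.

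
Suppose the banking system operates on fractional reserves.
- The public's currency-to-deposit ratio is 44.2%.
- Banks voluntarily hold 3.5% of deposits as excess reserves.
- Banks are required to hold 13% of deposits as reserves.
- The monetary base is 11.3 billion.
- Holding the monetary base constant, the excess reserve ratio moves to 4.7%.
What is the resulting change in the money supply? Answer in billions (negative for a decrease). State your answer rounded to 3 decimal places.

Initially m₁ = (1 + 0.442) / (0.13 + 0.035 + 0.442) ≈ 2.375618, so M₁ = 2.375618 × 11.3 ≈ 26.8445 billion.
After the change m₂ = (1 + 0.442) / (0.13 + 0.047 + 0.442) ≈ 2.329564, so M₂ = 2.329564 × 11.3 ≈ 26.3241 billion.
ΔM = M₂ − M₁ = 26.3241 − 26.8445 = -0.5204 billion.

-0.520 billion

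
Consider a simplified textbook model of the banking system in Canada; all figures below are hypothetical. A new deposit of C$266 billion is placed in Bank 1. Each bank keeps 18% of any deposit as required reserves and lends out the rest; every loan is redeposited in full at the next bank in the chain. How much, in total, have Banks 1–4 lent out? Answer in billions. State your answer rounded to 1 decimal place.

C$663.9 billion

Bank i lends (1 − rr)^i of the original deposit: Bank 1 lends 266·0.8200 = 218.1200, Bank 2 lends 266·0.8200² = 178.8584, and so on.
Summing a geometric series: total = 266·[0.8200·(1 − 0.8200^4) / (1 − 0.8200)] ≈ 663.9067 billion.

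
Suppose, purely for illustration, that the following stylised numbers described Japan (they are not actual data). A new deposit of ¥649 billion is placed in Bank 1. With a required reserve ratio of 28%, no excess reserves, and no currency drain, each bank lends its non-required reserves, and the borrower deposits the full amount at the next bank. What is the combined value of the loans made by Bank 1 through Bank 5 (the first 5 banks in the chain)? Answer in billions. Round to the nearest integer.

¥1346 billion

Bank i lends (1 − rr)^i of the original deposit: Bank 1 lends 649·0.7200 = 467.2800, Bank 2 lends 649·0.7200² = 336.4416, and so on.
Summing a geometric series: total = 649·[0.7200·(1 − 0.7200^5) / (1 − 0.7200)] ≈ 1345.9470 billion.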